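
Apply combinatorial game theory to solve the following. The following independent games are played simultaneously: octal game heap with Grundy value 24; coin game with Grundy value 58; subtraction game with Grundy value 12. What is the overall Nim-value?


By the Sprague-Grundy theorem, the Grundy value of a sum of games is the XOR of individual Grundy values.
octal game heap: Grundy value = 24. Running XOR: 0 XOR 24 = 24
coin game: Grundy value = 58. Running XOR: 24 XOR 58 = 34
subtraction game: Grundy value = 12. Running XOR: 34 XOR 12 = 46
The combined Grundy value is 46.

46


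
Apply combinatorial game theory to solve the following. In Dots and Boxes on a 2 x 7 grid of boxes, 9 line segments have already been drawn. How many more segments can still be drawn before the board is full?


Grid: 2 x 7 boxes, i.e. 3 rows and 8 columns of dots.
Horizontal edges: (rows + 1) * cols = 3 * 7 = 21
Vertical edges: rows * (cols + 1) = 2 * 8 = 16
Total edges: 21 + 16 = 37
Edges drawn: 9
Remaining: 37 - 9 = 28

28


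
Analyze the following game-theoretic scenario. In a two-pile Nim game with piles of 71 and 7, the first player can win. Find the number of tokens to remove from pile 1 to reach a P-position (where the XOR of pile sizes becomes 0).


Piles: 71 and 7
Current XOR: 71 XOR 7 = 64 (non-zero, so this is an N-position).
To make the XOR zero, we need to find a move that balances the piles.
For pile 1 (size 71): target = 71 XOR 64 = 7
We reduce pile 1 from 71 to 7.
Tokens removed: 71 - 7 = 64
Verification: 7 XOR 7 = 0

64


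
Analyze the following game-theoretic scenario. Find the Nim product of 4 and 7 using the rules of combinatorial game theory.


Nim multiplication is bilinear over XOR: (u XOR v) * w = (u*w) XOR (v*w).
So we split each operand into its bit components and XOR the pairwise Nim products.
4 = 4 (as XOR of powers of 2).
7 = 1 + 2 + 4 (as XOR of powers of 2).
Using the standard Nim-product table on single bits:
  2*2 = 3,   2*4 = 8,   2*8 = 12,
  4*4 = 6,   4*8 = 11,  8*8 = 13,
and  1*x = x (identity), k*l = l*k (commutative).
Pairwise Nim products:
  4 * 1 = 4
  4 * 2 = 8
  4 * 4 = 6
XOR them: 4 XOR 8 XOR 6 = 10.
Result: 4 * 7 = 10 (in Nim).

10


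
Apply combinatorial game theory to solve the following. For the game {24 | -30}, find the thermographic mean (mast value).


Game = {24 | -30}, a switch {a | b} with numbers a > b.
Its thermograph has left wall a - t and right wall b + t, which meet at t = (a - b)/2, where both equal (a + b)/2. So the mast (mean value) is at (a + b)/2.
Mean = (24 + (-30))/2 = -6/2 = -3

-3


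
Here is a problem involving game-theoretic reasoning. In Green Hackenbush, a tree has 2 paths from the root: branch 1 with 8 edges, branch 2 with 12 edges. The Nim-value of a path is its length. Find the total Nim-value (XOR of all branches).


The tree has 2 branches from the ground vertex.
In Green Hackenbush, the Nim-value of a simple path of length k is k.
Branch 1: length 8, Nim-value = 8
Branch 2: length 12, Nim-value = 12
Total Nim-value = XOR of all branch values:
0 XOR 8 = 8
8 XOR 12 = 4
Nim-value of the tree = 4

4


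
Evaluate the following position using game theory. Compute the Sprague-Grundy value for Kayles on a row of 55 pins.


Kayles: a move removes 1 or 2 adjacent pins from a contiguous row.
Removing pins from a row of k leaves two independent rows (a, b) with a + b = k - 1 (one pin) or a + b = k - 2 (two pins); an end removal gives a = 0.
By Sprague-Grundy, G(k) = mex{ G(a) XOR G(b) } over all these splits. G(0) = 0.
G(1): splits (0,0):0^0=0 -> mex({0}) = 1
G(2): splits (0,1):0^1=1 (0,0):0^0=0 -> mex({0, 1}) = 2
G(3): splits (0,2):0^2=2 (1,1):1^1=0 (0,1):0^1=1 -> mex({0, 1, 2}) = 3
G(4): splits (0,3):0^3=3 (1,2):1^2=3 (0,2):0^2=2 (1,1):1^1=0 -> mex({0, 2, 3}) = 1
G(5): splits (0,4):0^1=1 (1,3):1^3=2 (2,2):2^2=0 (0,3):0^3=3 (1,2):1^2=3 -> mex({0, 1, 2, 3}) = 4
G(6) = mex({0, 1, 2, 4}) = 3
G(7) = mex({0, 1, 3, 4, 5}) = 2
G(8) = mex({0, 2, 3, 5, 6}) = 1
G(9) = mex({0, 1, 2, 3, 6, 7}) = 4
G(10) = mex({0, 1, 3, 4, 5, 7}) = 2
G(11) = mex({0, 1, 2, 3, 4, 5}) = 6
G(12) = mex({0, 1, 2, 3, 5, 6, 7}) = 4
G(13) = mex({0, 2, 3, 4, 6, 7}) = 1
G(14) = mex({0, 1, 4, 5, 6, 7}) = 2
G(15) = mex({0, 1, 2, 3, 4, 5, 6}) = 7
G(16) = mex({0, 2, 3, 5, 6, 7}) = 1
G(17) = mex({0, 1, 2, 3, 5, 6, 7}) = 4
G(18) = mex({0, 1, 2, 4, 5, 6}) = 3
G(19) = mex({0, 1, 3, 4, 5, 7}) = 2
G(20) = mex({0, 2, 3, 4, 5, 6, 7}) = 1
G(21) = mex({0, 1, 2, 3, 5, 6, 7}) = 4
G(22) = mex({0, 1, 2, 3, 4, 5, 7}) = 6
G(23) = mex({0, 1, 2, 3, 4, 5, 6}) = 7
G(24) = mex({0, 1, 2, 3, 5, 6, 7}) = 4
G(25) = mex({0, 2, 3, 4, 6, 7}) = 1
G(26) = mex({0, 1, 3, 4, 5, 6, 7}) = 2
G(27) = mex({0, 1, 2, 3, 4, 5, 6, 7}) = 8
G(28) = mex({0, 1, 2, 3, 4, 6, 7, 8}) = 5
G(29) = mex({0, 1, 2, 3, 5, 6, 7, 8, 9}) = 4
G(30) = mex({0, 1, 2, 3, 4, 5, 6, 9, 10}) = 7
G(31) = mex({0, 1, 3, 4, 5, 7, 10, 11}) = 2
G(32) = mex({0, 2, 3, 4, 5, 6, 7, 9, 11}) = 1
G(33) = mex({0, 1, 2, 3, 4, 5, 6, 7, 9, 12}) = 8
G(34) = mex({0, 1, 2, 3, 4, 5, 7, 8, 11, 12}) = 6
G(35) = mex({0, 1, 2, 3, 4, 5, 6, 8, 9, 10, 11}) = 7
G(36) = mex({0, 1, 2, 3, 5, 6, 7, 9, 10}) = 4
G(37) = mex({0, 2, 3, 4, 6, 7, 9, 10, 11, 12}) = 1
G(38) = mex({0, 1, 3, 4, 5, 6, 7, 9, 10, 11, 12}) = 2
G(39) = mex({0, 1, 2, 4, 5, 6, 7, 9, 10, 12, 14}) = 3
G(40) = mex({0, 2, 3, 4, 6, 7, 11, 12, 14}) = 1
G(41) = mex({0, 1, 2, 3, 5, 6, 7, 9, 10, 11, 12}) = 4
G(42) = mex({0, 1, 2, 3, 4, 5, 6, 9, 10}) = 7
G(43) = mex({0, 1, 3, 4, 5, 7, 9, 10, 12, 15}) = 2
G(44) = mex({0, 2, 3, 4, 5, 6, 7, 9, 10, 12, 15}) = 1
G(45) = mex({0, 1, 2, 3, 4, 5, 6, 7, 9, 10, 12, 14}) = 8
G(46) = mex({0, 1, 3, 4, 5, 7, 8, 11, 12, 14}) = 2
G(47) = mex({0, 1, 2, 3, 4, 5, 6, 8, 9, 10, 11, 12}) = 7
G(48) = mex({0, 1, 2, 3, 5, 6, 7, 9, 10}) = 4
G(49) = mex({0, 2, 3, 4, 6, 7, 9, 10, 11, 12, 15}) = 1
G(50) = mex({0, 1, 4, 5, 6, 7, 9, 11, 12, 14, 15}) = 2
G(51) = mex({0, 1, 2, 3, 4, 5, 6, 7, 9, 12, 14, 15}) = 8
G(52) = mex({0, 2, 3, 4, 5, 6, 7, 8, 11, 12, 15}) = 1
G(53) = mex({0, 1, 2, 3, 5, 6, 7, 8, 9, 10, 11, 12}) = 4
G(54) = mex({0, 1, 2, 3, 4, 5, 6, 9, 10}) = 7
G(55) = mex({0, 1, 3, 4, 5, 7, 9, 10, 11, 12}) = 2
Therefore G(55) = 2.

2


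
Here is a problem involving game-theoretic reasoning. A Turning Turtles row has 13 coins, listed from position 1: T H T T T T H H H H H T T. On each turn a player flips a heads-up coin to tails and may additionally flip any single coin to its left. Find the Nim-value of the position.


Coins: T H T T T T H H H H H T T
Key fact: a single head at position k behaves exactly like a Nim heap of size k (turning it to T and optionally flipping a coin at j < k corresponds to moving the heap from k to j, or to 0), and heads combine as a disjunctive sum (two heads at the same place would cancel, matching j XOR j = 0). So the Nim-value is the XOR of the 1-indexed positions of the heads.
Face-up positions (1-indexed): [2, 7, 8, 9, 10, 11]
XOR 0 with 2: 0 XOR 2 = 2
XOR 2 with 7: 2 XOR 7 = 5
XOR 5 with 8: 5 XOR 8 = 13
XOR 13 with 9: 13 XOR 9 = 4
XOR 4 with 10: 4 XOR 10 = 14
XOR 14 with 11: 14 XOR 11 = 5
Nim-value = 5

5


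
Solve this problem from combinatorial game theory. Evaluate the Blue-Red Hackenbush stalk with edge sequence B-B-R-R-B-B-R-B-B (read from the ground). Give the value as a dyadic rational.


Edges (from ground): B-B-R-R-B-B-R-B-B
By Berlekamp's sign-expansion rule, a Blue-Red Hackenbush stalk has the value of the surreal number whose sign sequence is the edge sequence with B -> + and R -> -.
Sign sequence: ++--++-++
Trace the sign expansion in the surreal number tree, starting from 0:
Edge 1: B (sign +) -> bounds (0, +inf), value = 1
Edge 2: B (sign +) -> bounds (1, +inf), value = 2
Edge 3: R (sign -) -> bounds (1, 2), value = 3/2
Edge 4: R (sign -) -> bounds (1, 3/2), value = 5/4
Edge 5: B (sign +) -> bounds (5/4, 3/2), value = 11/8
Edge 6: B (sign +) -> bounds (11/8, 3/2), value = 23/16
Edge 7: R (sign -) -> bounds (11/8, 23/16), value = 45/32
Edge 8: B (sign +) -> bounds (45/32, 23/16), value = 91/64
Edge 9: B (sign +) -> bounds (91/64, 23/16), value = 183/128
Game value = 183/128

183/128


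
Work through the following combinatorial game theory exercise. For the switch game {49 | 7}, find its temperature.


The game is {49 | 7}, a switch {a | b} with numbers a > b.
Cooling {a | b} by t gives {a - t | b + t}, which stops being hot when a - t = b + t, i.e. at t = (a - b)/2. So the temperature of a switch is (a - b)/2.
Temperature = (Left option - Right option) / 2
= (49 - (7)) / 2
= 42 / 2
= 21

21


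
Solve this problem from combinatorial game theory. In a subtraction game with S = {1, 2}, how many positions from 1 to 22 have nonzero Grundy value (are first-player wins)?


Subtraction set S = {1, 2}, so G(n) = n mod 3.
G(n) = 0 when n is a multiple of 3.
Multiples of 3 in [1, 22]: 7
N-positions (nonzero Grundy) = 22 - 7 = 15

15


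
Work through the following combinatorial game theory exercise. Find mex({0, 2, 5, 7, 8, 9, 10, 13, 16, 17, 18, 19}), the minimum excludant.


Set = {0, 2, 5, 7, 8, 9, 10, 13, 16, 17, 18, 19}
0 is in the set.
1 is NOT in the set. This is the mex.
mex = 1

1


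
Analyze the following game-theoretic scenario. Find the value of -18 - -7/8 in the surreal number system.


x = -18, y = -7/8
Converting to common denominator: 8
x = -144/8, y = -7/8
x - y = -18 - -7/8 = -137/8

-137/8


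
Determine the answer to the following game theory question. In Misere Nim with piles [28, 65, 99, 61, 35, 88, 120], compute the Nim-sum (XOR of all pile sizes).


We need the XOR (exclusive or) of all pile sizes.
After XOR-ing pile 1 (size 28): 0 XOR 28 = 28
After XOR-ing pile 2 (size 65): 28 XOR 65 = 93
After XOR-ing pile 3 (size 99): 93 XOR 99 = 62
After XOR-ing pile 4 (size 61): 62 XOR 61 = 3
After XOR-ing pile 5 (size 35): 3 XOR 35 = 32
After XOR-ing pile 6 (size 88): 32 XOR 88 = 120
After XOR-ing pile 7 (size 120): 120 XOR 120 = 0
The Nim-value of this position is 0.

0


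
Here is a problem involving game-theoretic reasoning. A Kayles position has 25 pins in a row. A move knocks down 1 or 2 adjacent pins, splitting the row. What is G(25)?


Kayles: a move removes 1 or 2 adjacent pins from a contiguous row.
Removing pins from a row of k leaves two independent rows (a, b) with a + b = k - 1 (one pin) or a + b = k - 2 (two pins); an end removal gives a = 0.
By Sprague-Grundy, G(k) = mex{ G(a) XOR G(b) } over all these splits. G(0) = 0.
G(1): splits (0,0):0^0=0 -> mex({0}) = 1
G(2): splits (0,1):0^1=1 (0,0):0^0=0 -> mex({0, 1}) = 2
G(3): splits (0,2):0^2=2 (1,1):1^1=0 (0,1):0^1=1 -> mex({0, 1, 2}) = 3
G(4): splits (0,3):0^3=3 (1,2):1^2=3 (0,2):0^2=2 (1,1):1^1=0 -> mex({0, 2, 3}) = 1
G(5): splits (0,4):0^1=1 (1,3):1^3=2 (2,2):2^2=0 (0,3):0^3=3 (1,2):1^2=3 -> mex({0, 1, 2, 3}) = 4
G(6) = mex({0, 1, 2, 4}) = 3
G(7) = mex({0, 1, 3, 4, 5}) = 2
G(8) = mex({0, 2, 3, 5, 6}) = 1
G(9) = mex({0, 1, 2, 3, 6, 7}) = 4
G(10) = mex({0, 1, 3, 4, 5, 7}) = 2
G(11) = mex({0, 1, 2, 3, 4, 5}) = 6
G(12) = mex({0, 1, 2, 3, 5, 6, 7}) = 4
G(13) = mex({0, 2, 3, 4, 6, 7}) = 1
G(14) = mex({0, 1, 4, 5, 6, 7}) = 2
G(15) = mex({0, 1, 2, 3, 4, 5, 6}) = 7
G(16) = mex({0, 2, 3, 5, 6, 7}) = 1
G(17) = mex({0, 1, 2, 3, 5, 6, 7}) = 4
G(18) = mex({0, 1, 2, 4, 5, 6}) = 3
G(19) = mex({0, 1, 3, 4, 5, 7}) = 2
G(20) = mex({0, 2, 3, 4, 5, 6, 7}) = 1
G(21) = mex({0, 1, 2, 3, 5, 6, 7}) = 4
G(22) = mex({0, 1, 2, 3, 4, 5, 7}) = 6
G(23) = mex({0, 1, 2, 3, 4, 5, 6}) = 7
G(24) = mex({0, 1, 2, 3, 5, 6, 7}) = 4
G(25) = mex({0, 2, 3, 4, 6, 7}) = 1
Therefore G(25) = 1.

1


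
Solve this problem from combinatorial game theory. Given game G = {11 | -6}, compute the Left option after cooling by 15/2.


Original game: {11 | -6} (a switch {a | b} with a > b).
Cooling by t (for t below the temperature (a - b)/2 = 17/2) taxes each move by t: {a | b} cooled by t is {a - t | b + t}.
Cooling amount: t = 15/2
Cooled Left option: 11 - 15/2 = 7/2
Cooled Right option: -6 + 15/2 = 3/2
Cooled game: {7/2 | 3/2}
Left option = 7/2

7/2


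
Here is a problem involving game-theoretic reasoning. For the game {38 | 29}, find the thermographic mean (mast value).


Game = {38 | 29}, a switch {a | b} with numbers a > b.
Its thermograph has left wall a - t and right wall b + t, which meet at t = (a - b)/2, where both equal (a + b)/2. So the mast (mean value) is at (a + b)/2.
Mean = (38 + (29))/2 = 67/2 = 67/2

67/2


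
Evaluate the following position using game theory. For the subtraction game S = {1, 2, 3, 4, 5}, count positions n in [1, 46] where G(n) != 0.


Subtraction set S = {1, 2, 3, 4, 5}, so G(n) = n mod 6.
G(n) = 0 when n is a multiple of 6.
Multiples of 6 in [1, 46]: 7
N-positions (nonzero Grundy) = 46 - 7 = 39

39


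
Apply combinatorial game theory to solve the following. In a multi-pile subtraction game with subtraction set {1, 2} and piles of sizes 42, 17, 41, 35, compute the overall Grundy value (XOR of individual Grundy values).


Subtraction set: {1, 2}
For this subtraction set, G(n) = n mod 3 (period = max + 1 = 3).
Pile 1 (size 42): G(42) = 42 mod 3 = 0
Pile 2 (size 17): G(17) = 17 mod 3 = 2
Pile 3 (size 41): G(41) = 41 mod 3 = 2
Pile 4 (size 35): G(35) = 35 mod 3 = 2
Total Grundy value = XOR of all: 0 XOR 2 XOR 2 XOR 2 = 2

2


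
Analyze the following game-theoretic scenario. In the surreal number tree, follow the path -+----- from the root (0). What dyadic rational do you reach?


Sign expansion: -+-----
Rule: track bounds (lo, hi), initially (-inf, +inf). On '+', the current value becomes lo and we move to the simplest number in (value, hi): value + 1 if hi = +inf, otherwise the midpoint (value + hi)/2. On '-', the current value becomes hi and we move to value - 1 if lo = -inf, otherwise the midpoint (lo + value)/2.
Start at 0.
Step 1: sign = -, move left. Bounds: (-inf, 0). Value = -1
Step 2: sign = +, move right. Bounds: (-1, 0). Value = -1/2
Step 3: sign = -, move left. Bounds: (-1, -1/2). Value = -3/4
Step 4: sign = -, move left. Bounds: (-1, -3/4). Value = -7/8
Step 5: sign = -, move left. Bounds: (-1, -7/8). Value = -15/16
Step 6: sign = -, move left. Bounds: (-1, -15/16). Value = -31/32
Step 7: sign = -, move left. Bounds: (-1, -31/32). Value = -63/64
The surreal number with sign expansion -+----- is -63/64.

-63/64


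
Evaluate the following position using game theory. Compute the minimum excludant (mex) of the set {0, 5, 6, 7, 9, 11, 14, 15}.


Set = {0, 5, 6, 7, 9, 11, 14, 15}
0 is in the set.
1 is NOT in the set. This is the mex.
mex = 1

1


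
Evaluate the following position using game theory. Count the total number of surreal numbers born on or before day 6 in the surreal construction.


Day 0: {|} = 0 is born. Count = 1.
Day n: the number of surreal numbers born by day n is 2^(n+1) - 1.
By day 0: 2^1 - 1 = 1
By day 1: 2^2 - 1 = 3
By day 2: 2^3 - 1 = 7
By day 3: 2^4 - 1 = 15
By day 4: 2^5 - 1 = 31
By day 5: 2^6 - 1 = 63
By day 6: 2^7 - 1 = 127
By day 6: 127 surreal numbers.

127


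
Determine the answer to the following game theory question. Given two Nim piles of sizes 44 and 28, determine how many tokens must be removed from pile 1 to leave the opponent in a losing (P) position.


Piles: 44 and 28
Current XOR: 44 XOR 28 = 48 (non-zero, so this is an N-position).
To make the XOR zero, we need to find a move that balances the piles.
For pile 1 (size 44): target = 44 XOR 48 = 28
We reduce pile 1 from 44 to 28.
Tokens removed: 44 - 28 = 16
Verification: 28 XOR 28 = 0

16


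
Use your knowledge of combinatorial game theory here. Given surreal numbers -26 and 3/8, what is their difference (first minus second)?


x = -26, y = 3/8
Converting to common denominator: 8
x = -208/8, y = 3/8
x - y = -26 - 3/8 = -211/8

-211/8


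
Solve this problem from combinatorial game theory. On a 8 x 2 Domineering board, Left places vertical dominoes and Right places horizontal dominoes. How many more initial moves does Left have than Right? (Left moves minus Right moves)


Board is 8 x 2 (rows x cols).
Left (vertical) placements: (rows-1) * cols = 7 * 2 = 14
Right (horizontal) placements: rows * (cols-1) = 8 * 1 = 8
Advantage = Left - Right = 14 - 8 = 6

6


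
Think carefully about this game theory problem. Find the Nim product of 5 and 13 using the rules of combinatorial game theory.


Nim multiplication is bilinear over XOR: (u XOR v) * w = (u*w) XOR (v*w).
So we split each operand into its bit components and XOR the pairwise Nim products.
5 = 1 + 4 (as XOR of powers of 2).
13 = 1 + 4 + 8 (as XOR of powers of 2).
Using the standard Nim-product table on single bits:
  2*2 = 3,   2*4 = 8,   2*8 = 12,
  4*4 = 6,   4*8 = 11,  8*8 = 13,
and  1*x = x (identity), k*l = l*k (commutative).
Pairwise Nim products:
  1 * 1 = 1
  1 * 4 = 4
  1 * 8 = 8
  4 * 1 = 4
  4 * 4 = 6
  4 * 8 = 11
XOR them: 1 XOR 4 XOR 8 XOR 4 XOR 6 XOR 11 = 4.
Result: 5 * 13 = 4 (in Nim).

4


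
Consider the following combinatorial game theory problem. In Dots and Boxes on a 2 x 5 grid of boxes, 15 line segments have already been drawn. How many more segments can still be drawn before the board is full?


Grid: 2 x 5 boxes, i.e. 3 rows and 6 columns of dots.
Horizontal edges: (rows + 1) * cols = 3 * 5 = 15
Vertical edges: rows * (cols + 1) = 2 * 6 = 12
Total edges: 15 + 12 = 27
Edges drawn: 15
Remaining: 27 - 15 = 12

12


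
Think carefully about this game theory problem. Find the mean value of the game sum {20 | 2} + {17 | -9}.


G1 = {20 | 2}, G2 = {17 | -9}
Each is a switch {a | b} with numbers a > b; its mean value is (a + b)/2, and mean value is additive over game sums: m(G1 + G2) = m(G1) + m(G2).
Mean of G1 = (20 + (2))/2 = 22/2 = 11
Mean of G2 = (17 + (-9))/2 = 8/2 = 4
Mean of G1 + G2 = 11 + 4 = 15

15


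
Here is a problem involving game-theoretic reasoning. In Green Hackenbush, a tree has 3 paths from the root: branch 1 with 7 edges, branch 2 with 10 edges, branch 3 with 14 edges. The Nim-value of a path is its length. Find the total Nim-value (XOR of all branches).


The tree has 3 branches from the ground vertex.
In Green Hackenbush, the Nim-value of a simple path of length k is k.
Branch 1: length 7, Nim-value = 7
Branch 2: length 10, Nim-value = 10
Branch 3: length 14, Nim-value = 14
Total Nim-value = XOR of all branch values:
0 XOR 7 = 7
7 XOR 10 = 13
13 XOR 14 = 3
Nim-value of the tree = 3

3


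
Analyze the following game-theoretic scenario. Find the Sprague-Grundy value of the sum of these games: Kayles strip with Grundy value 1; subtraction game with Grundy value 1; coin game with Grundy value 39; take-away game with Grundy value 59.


By the Sprague-Grundy theorem, the Grundy value of a sum of games is the XOR of individual Grundy values.
Kayles strip: Grundy value = 1. Running XOR: 0 XOR 1 = 1
subtraction game: Grundy value = 1. Running XOR: 1 XOR 1 = 0
coin game: Grundy value = 39. Running XOR: 0 XOR 39 = 39
take-away game: Grundy value = 59. Running XOR: 39 XOR 59 = 28
The combined Grundy value is 28.

28


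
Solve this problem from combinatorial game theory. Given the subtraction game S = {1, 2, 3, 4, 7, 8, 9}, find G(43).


The subtraction set is S = {1, 2, 3, 4, 7, 8, 9}.
G(k) = mex{ G(k - s) : s in S, s <= k }. We compute iteratively: G(0) = 0.
G(1) = mex({0}) = 1
G(2) = mex({0, 1}) = 2
G(3) = mex({0, 1, 2}) = 3
G(4) = mex({0, 1, 2, 3}) = 4
G(5) = mex({1, 2, 3, 4}) = 0
G(6) = mex({0, 2, 3, 4}) = 1
G(7) = mex({0, 1, 3, 4}) = 2
G(8) = mex({0, 1, 2, 4}) = 3
G(9) = mex({0, 1, 2, 3}) = 4
G(10) = mex({1, 2, 3, 4}) = 0
G(11) = mex({0, 2, 3, 4}) = 1
G(12) = mex({0, 1, 3, 4}) = 2
G(13) = mex({0, 1, 2, 4}) = 3
Observe that G(5)..G(13) = 0, 1, 2, 3, 4, 0, 1, 2, 3 repeats G(0)..G(8) = 0, 1, 2, 3, 4, 0, 1, 2, 3.
For k >= max(S) = 9, G(k) is determined by the previous 9 values G(k-9)..G(k-1); a window of 9 consecutive values has recurred shifted by 5, so by induction G(k + 5) = G(k) for all k >= 0: the sequence is periodic from the start with period 5.
One period: G(0..4) = 0, 1, 2, 3, 4.
43 mod 5 = 3, so G(43) = G(3) = 3.

3


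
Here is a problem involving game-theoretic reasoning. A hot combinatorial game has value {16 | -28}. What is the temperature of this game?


The game is {16 | -28}, a switch {a | b} with numbers a > b.
Cooling {a | b} by t gives {a - t | b + t}, which stops being hot when a - t = b + t, i.e. at t = (a - b)/2. So the temperature of a switch is (a - b)/2.
Temperature = (Left option - Right option) / 2
= (16 - (-28)) / 2
= 44 / 2
= 22

22


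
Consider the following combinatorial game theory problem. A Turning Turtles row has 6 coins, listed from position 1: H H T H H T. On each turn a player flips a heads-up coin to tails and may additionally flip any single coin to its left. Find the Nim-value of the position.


Coins: H H T H H T
Key fact: a single head at position k behaves exactly like a Nim heap of size k (turning it to T and optionally flipping a coin at j < k corresponds to moving the heap from k to j, or to 0), and heads combine as a disjunctive sum (two heads at the same place would cancel, matching j XOR j = 0). So the Nim-value is the XOR of the 1-indexed positions of the heads.
Face-up positions (1-indexed): [1, 2, 4, 5]
XOR 0 with 1: 0 XOR 1 = 1
XOR 1 with 2: 1 XOR 2 = 3
XOR 3 with 4: 3 XOR 4 = 7
XOR 7 with 5: 7 XOR 5 = 2
Nim-value = 2

2


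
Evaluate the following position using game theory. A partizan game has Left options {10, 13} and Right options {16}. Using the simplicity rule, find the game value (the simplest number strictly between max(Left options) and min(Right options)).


Left options: {10, 13}, max = 13
Right options: {16}, min = 16
All options are numbers and max(Left) < min(Right), so by the simplicity theorem the value is the simplest (earliest-born) number strictly between 13 and 16.
Integers 14 through 15 all lie strictly between 13 and 16.
Among integers, the simplest (lowest birthday = smallest |n|; 0 is born on day 0, +-n on day n) is 14.
No non-integer in the interval can be simpler: if x is a non-integer in the interval, then floor(x) or ceil(x) also lies in the interval (the interval contains an integer), and both are proper prefixes of x's sign expansion, i.e. born earlier. So the game value is 14.
Game value = 14

14


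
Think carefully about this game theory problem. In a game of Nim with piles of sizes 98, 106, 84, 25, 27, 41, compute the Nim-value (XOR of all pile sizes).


We need the XOR (exclusive or) of all pile sizes.
After XOR-ing pile 1 (size 98): 0 XOR 98 = 98
After XOR-ing pile 2 (size 106): 98 XOR 106 = 8
After XOR-ing pile 3 (size 84): 8 XOR 84 = 92
After XOR-ing pile 4 (size 25): 92 XOR 25 = 69
After XOR-ing pile 5 (size 27): 69 XOR 27 = 94
After XOR-ing pile 6 (size 41): 94 XOR 41 = 119
The Nim-value of this position is 119.

119


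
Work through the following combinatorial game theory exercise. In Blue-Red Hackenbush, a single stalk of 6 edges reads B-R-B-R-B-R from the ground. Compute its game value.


Edges (from ground): B-R-B-R-B-R
By Berlekamp's sign-expansion rule, a Blue-Red Hackenbush stalk has the value of the surreal number whose sign sequence is the edge sequence with B -> + and R -> -.
Sign sequence: +-+-+-
Trace the sign expansion in the surreal number tree, starting from 0:
Edge 1: B (sign +) -> bounds (0, +inf), value = 1
Edge 2: R (sign -) -> bounds (0, 1), value = 1/2
Edge 3: B (sign +) -> bounds (1/2, 1), value = 3/4
Edge 4: R (sign -) -> bounds (1/2, 3/4), value = 5/8
Edge 5: B (sign +) -> bounds (5/8, 3/4), value = 11/16
Edge 6: R (sign -) -> bounds (5/8, 11/16), value = 21/32
Game value = 21/32

21/32


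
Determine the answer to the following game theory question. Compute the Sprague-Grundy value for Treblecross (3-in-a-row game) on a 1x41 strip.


Treblecross: place X on empty cells; 3-in-a-row wins.
Playing within two cells of an existing X lets the opponent win at once, so sensible play treats the cells i-2..i+2 around each X as dead. The player left with no safe cell loses, so this is a normal-play take-away game on strips of safe cells.
Placing X at cell i (0-indexed) of a strip of k safe cells leaves independent strips of sizes max(0, i-2) and max(0, k-i-3). Hence G(k) = mex{ G(max(0,i-2)) XOR G(max(0,k-i-3)) : 0 <= i < k }, with G(0) = 0.
G(1): splits (0,0):0^0=0 -> mex({0}) = 1
G(2): splits (0,0):0^0=0 -> mex({0}) = 1
G(3): splits (0,0):0^0=0 -> mex({0}) = 1
G(4): splits (0,1):0^1=1 (0,0):0^0=0 -> mex({0, 1}) = 2
G(5): splits (0,2):0^1=1 (0,1):0^1=1 (0,0):0^0=0 -> mex({0, 1}) = 2
G(6) = mex({1}) = 0
G(7) = mex({0, 1, 2}) = 3
G(8) = mex({0, 1, 2}) = 3
G(9) = mex({0, 2}) = 1
G(10) = mex({0, 2, 3}) = 1
G(11) = mex({0, 3}) = 1
G(12) = mex({1, 3}) = 0
G(13) = mex({0, 1, 2, 3}) = 4
G(14) = mex({0, 1, 2}) = 3
G(15) = mex({0, 1, 2}) = 3
G(16) = mex({0, 1, 2, 4}) = 3
G(17) = mex({0, 1, 3, 4}) = 2
G(18) = mex({0, 1, 3, 4}) = 2
G(19) = mex({0, 1, 3, 5}) = 2
G(20) = mex({0, 1, 2, 3, 5}) = 4
G(21) = mex({0, 1, 2, 3, 5}) = 4
G(22) = mex({1, 2, 6}) = 0
G(23) = mex({0, 1, 2, 3, 4, 6}) = 5
G(24) = mex({0, 1, 2, 3, 4}) = 5
G(25) = mex({0, 1, 3, 4, 7}) = 2
G(26) = mex({0, 1, 3, 4, 5, 7}) = 2
G(27) = mex({0, 1, 3, 5}) = 2
G(28) = mex({0, 1, 2, 5}) = 3
G(29) = mex({0, 1, 2, 4, 5, 6}) = 3
G(30) = mex({1, 2, 4, 6}) = 0
G(31) = mex({0, 1, 2, 3, 4, 6}) = 5
G(32) = mex({1, 2, 3, 4, 7}) = 0
G(33) = mex({0, 3, 7}) = 1
G(34) = mex({0, 2, 3, 5, 7}) = 1
G(35) = mex({0, 2, 3, 5, 6}) = 1
G(36) = mex({0, 1, 2, 5, 6}) = 3
G(37) = mex({0, 1, 2, 4, 5, 6}) = 3
G(38) = mex({0, 1, 2, 4}) = 3
G(39) = mex({0, 1, 2, 3, 4, 7}) = 5
G(40) = mex({0, 1, 2, 3, 4, 5, 7}) = 6
G(41) = mex({0, 1, 2, 3, 5, 7}) = 4
Therefore G(41) = 4.

4


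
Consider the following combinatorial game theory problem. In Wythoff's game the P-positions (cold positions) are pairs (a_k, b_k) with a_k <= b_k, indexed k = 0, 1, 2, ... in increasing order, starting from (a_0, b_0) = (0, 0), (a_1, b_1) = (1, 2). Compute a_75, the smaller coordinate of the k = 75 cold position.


By Wythoff's theorem, a_k = floor(k * phi) and b_k = floor(k * phi^2) = a_k + k, where phi = (1 + sqrt(5))/2 is the golden ratio.
phi = (1 + sqrt(5))/2 = 1.618034
k = 75
k * phi = 75 * 1.618034 = 121.352549
a_75 = floor(k * phi) = 121

121


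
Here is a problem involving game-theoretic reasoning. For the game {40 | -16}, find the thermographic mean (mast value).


Game = {40 | -16}, a switch {a | b} with numbers a > b.
Its thermograph has left wall a - t and right wall b + t, which meet at t = (a - b)/2, where both equal (a + b)/2. So the mast (mean value) is at (a + b)/2.
Mean = (40 + (-16))/2 = 24/2 = 12

12


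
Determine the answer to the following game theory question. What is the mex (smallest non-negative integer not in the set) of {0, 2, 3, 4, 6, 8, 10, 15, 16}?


Set = {0, 2, 3, 4, 6, 8, 10, 15, 16}
0 is in the set.
1 is NOT in the set. This is the mex.
mex = 1

1


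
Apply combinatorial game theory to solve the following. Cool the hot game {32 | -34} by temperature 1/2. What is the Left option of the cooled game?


Original game: {32 | -34} (a switch {a | b} with a > b).
Cooling by t (for t below the temperature (a - b)/2 = 33) taxes each move by t: {a | b} cooled by t is {a - t | b + t}.
Cooling amount: t = 1/2
Cooled Left option: 32 - 1/2 = 63/2
Cooled Right option: -34 + 1/2 = -67/2
Cooled game: {63/2 | -67/2}
Left option = 63/2

63/2


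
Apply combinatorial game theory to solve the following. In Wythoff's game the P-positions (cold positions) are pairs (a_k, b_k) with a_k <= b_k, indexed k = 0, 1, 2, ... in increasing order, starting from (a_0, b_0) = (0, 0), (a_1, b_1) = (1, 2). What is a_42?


By Wythoff's theorem, a_k = floor(k * phi) and b_k = floor(k * phi^2) = a_k + k, where phi = (1 + sqrt(5))/2 is the golden ratio.
phi = (1 + sqrt(5))/2 = 1.618034
k = 42
k * phi = 42 * 1.618034 = 67.957428
a_42 = floor(k * phi) = 67

67


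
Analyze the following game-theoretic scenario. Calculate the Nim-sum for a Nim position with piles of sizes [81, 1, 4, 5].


We need the XOR (exclusive or) of all pile sizes.
After XOR-ing pile 1 (size 81): 0 XOR 81 = 81
After XOR-ing pile 2 (size 1): 81 XOR 1 = 80
After XOR-ing pile 3 (size 4): 80 XOR 4 = 84
After XOR-ing pile 4 (size 5): 84 XOR 5 = 81
The Nim-value of this position is 81.

81


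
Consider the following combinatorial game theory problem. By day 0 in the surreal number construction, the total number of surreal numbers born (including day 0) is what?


Day 0: {|} = 0 is born. Count = 1.
Day n: the number of surreal numbers born by day n is 2^(n+1) - 1.
By day 0: 2^1 - 1 = 1
By day 0: 1 surreal numbers.

1


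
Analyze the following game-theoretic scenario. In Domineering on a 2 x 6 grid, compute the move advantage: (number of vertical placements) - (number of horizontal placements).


Board is 2 x 6 (rows x cols).
Left (vertical) placements: (rows-1) * cols = 1 * 6 = 6
Right (horizontal) placements: rows * (cols-1) = 2 * 5 = 10
Advantage = Left - Right = 6 - 10 = -4

-4


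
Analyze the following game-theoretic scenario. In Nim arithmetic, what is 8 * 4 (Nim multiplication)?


Nim multiplication is bilinear over XOR: (u XOR v) * w = (u*w) XOR (v*w).
So we split each operand into its bit components and XOR the pairwise Nim products.
8 = 8 (as XOR of powers of 2).
4 = 4 (as XOR of powers of 2).
Using the standard Nim-product table on single bits:
  2*2 = 3,   2*4 = 8,   2*8 = 12,
  4*4 = 6,   4*8 = 11,  8*8 = 13,
and  1*x = x (identity), k*l = l*k (commutative).
Pairwise Nim products:
  8 * 4 = 11
XOR them: 11 = 11.
Result: 8 * 4 = 11 (in Nim).

11


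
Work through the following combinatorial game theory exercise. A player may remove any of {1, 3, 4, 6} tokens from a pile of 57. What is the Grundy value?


The subtraction set is S = {1, 3, 4, 6}.
G(k) = mex{ G(k - s) : s in S, s <= k }. We compute iteratively: G(0) = 0.
G(1) = mex({0}) = 1
G(2) = mex({1}) = 0
G(3) = mex({0}) = 1
G(4) = mex({0, 1}) = 2
G(5) = mex({0, 1, 2}) = 3
G(6) = mex({0, 1, 3}) = 2
G(7) = mex({1, 2}) = 0
G(8) = mex({0, 2, 3}) = 1
G(9) = mex({1, 2, 3}) = 0
G(10) = mex({0, 2}) = 1
G(11) = mex({0, 1, 3}) = 2
G(12) = mex({0, 1, 2}) = 3
Observe that G(7)..G(12) = 0, 1, 0, 1, 2, 3 repeats G(0)..G(5) = 0, 1, 0, 1, 2, 3.
For k >= max(S) = 6, G(k) is determined by the previous 6 values G(k-6)..G(k-1); a window of 6 consecutive values has recurred shifted by 7, so by induction G(k + 7) = G(k) for all k >= 0: the sequence is periodic from the start with period 7.
One period: G(0..6) = 0, 1, 0, 1, 2, 3, 2.
57 mod 7 = 1, so G(57) = G(1) = 1.

1


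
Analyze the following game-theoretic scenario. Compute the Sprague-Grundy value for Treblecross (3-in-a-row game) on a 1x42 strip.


Treblecross: place X on empty cells; 3-in-a-row wins.
Playing within two cells of an existing X lets the opponent win at once, so sensible play treats the cells i-2..i+2 around each X as dead. The player left with no safe cell loses, so this is a normal-play take-away game on strips of safe cells.
Placing X at cell i (0-indexed) of a strip of k safe cells leaves independent strips of sizes max(0, i-2) and max(0, k-i-3). Hence G(k) = mex{ G(max(0,i-2)) XOR G(max(0,k-i-3)) : 0 <= i < k }, with G(0) = 0.
G(1): splits (0,0):0^0=0 -> mex({0}) = 1
G(2): splits (0,0):0^0=0 -> mex({0}) = 1
G(3): splits (0,0):0^0=0 -> mex({0}) = 1
G(4): splits (0,1):0^1=1 (0,0):0^0=0 -> mex({0, 1}) = 2
G(5): splits (0,2):0^1=1 (0,1):0^1=1 (0,0):0^0=0 -> mex({0, 1}) = 2
G(6) = mex({1}) = 0
G(7) = mex({0, 1, 2}) = 3
G(8) = mex({0, 1, 2}) = 3
G(9) = mex({0, 2}) = 1
G(10) = mex({0, 2, 3}) = 1
G(11) = mex({0, 3}) = 1
G(12) = mex({1, 3}) = 0
G(13) = mex({0, 1, 2, 3}) = 4
G(14) = mex({0, 1, 2}) = 3
G(15) = mex({0, 1, 2}) = 3
G(16) = mex({0, 1, 2, 4}) = 3
G(17) = mex({0, 1, 3, 4}) = 2
G(18) = mex({0, 1, 3, 4}) = 2
G(19) = mex({0, 1, 3, 5}) = 2
G(20) = mex({0, 1, 2, 3, 5}) = 4
G(21) = mex({0, 1, 2, 3, 5}) = 4
G(22) = mex({1, 2, 6}) = 0
G(23) = mex({0, 1, 2, 3, 4, 6}) = 5
G(24) = mex({0, 1, 2, 3, 4}) = 5
G(25) = mex({0, 1, 3, 4, 7}) = 2
G(26) = mex({0, 1, 3, 4, 5, 7}) = 2
G(27) = mex({0, 1, 3, 5}) = 2
G(28) = mex({0, 1, 2, 5}) = 3
G(29) = mex({0, 1, 2, 4, 5, 6}) = 3
G(30) = mex({1, 2, 4, 6}) = 0
G(31) = mex({0, 1, 2, 3, 4, 6}) = 5
G(32) = mex({1, 2, 3, 4, 7}) = 0
G(33) = mex({0, 3, 7}) = 1
G(34) = mex({0, 2, 3, 5, 7}) = 1
G(35) = mex({0, 2, 3, 5, 6}) = 1
G(36) = mex({0, 1, 2, 5, 6}) = 3
G(37) = mex({0, 1, 2, 4, 5, 6}) = 3
G(38) = mex({0, 1, 2, 4}) = 3
G(39) = mex({0, 1, 2, 3, 4, 7}) = 5
G(40) = mex({0, 1, 2, 3, 4, 5, 7}) = 6
G(41) = mex({0, 1, 2, 3, 5, 7}) = 4
G(42) = mex({0, 1, 2, 3, 5, 6, 7}) = 4
Therefore G(42) = 4.

4


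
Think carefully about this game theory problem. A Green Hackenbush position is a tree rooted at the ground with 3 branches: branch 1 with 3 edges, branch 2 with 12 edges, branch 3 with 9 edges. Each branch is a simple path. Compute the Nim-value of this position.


The tree has 3 branches from the ground vertex.
In Green Hackenbush, the Nim-value of a simple path of length k is k.
Branch 1: length 3, Nim-value = 3
Branch 2: length 12, Nim-value = 12
Branch 3: length 9, Nim-value = 9
Total Nim-value = XOR of all branch values:
0 XOR 3 = 3
3 XOR 12 = 15
15 XOR 9 = 6
Nim-value of the tree = 6

6


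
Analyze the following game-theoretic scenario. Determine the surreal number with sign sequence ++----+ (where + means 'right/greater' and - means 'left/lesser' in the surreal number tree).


Sign expansion: ++----+
Rule: track bounds (lo, hi), initially (-inf, +inf). On '+', the current value becomes lo and we move to the simplest number in (value, hi): value + 1 if hi = +inf, otherwise the midpoint (value + hi)/2. On '-', the current value becomes hi and we move to value - 1 if lo = -inf, otherwise the midpoint (lo + value)/2.
Start at 0.
Step 1: sign = +, move right. Bounds: (0, +inf). Value = 1
Step 2: sign = +, move right. Bounds: (1, +inf). Value = 2
Step 3: sign = -, move left. Bounds: (1, 2). Value = 3/2
Step 4: sign = -, move left. Bounds: (1, 3/2). Value = 5/4
Step 5: sign = -, move left. Bounds: (1, 5/4). Value = 9/8
Step 6: sign = -, move left. Bounds: (1, 9/8). Value = 17/16
Step 7: sign = +, move right. Bounds: (17/16, 9/8). Value = 35/32
The surreal number with sign expansion ++----+ is 35/32.

35/32


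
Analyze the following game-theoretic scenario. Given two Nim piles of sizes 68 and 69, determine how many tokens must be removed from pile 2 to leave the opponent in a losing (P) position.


Piles: 68 and 69
Current XOR: 68 XOR 69 = 1 (non-zero, so this is an N-position).
To make the XOR zero, we need to find a move that balances the piles.
For pile 2 (size 69): target = 69 XOR 1 = 68
We reduce pile 2 from 69 to 68.
Tokens removed: 69 - 68 = 1
Verification: 68 XOR 68 = 0

1


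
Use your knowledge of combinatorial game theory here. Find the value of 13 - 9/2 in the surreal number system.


x = 13, y = 9/2
Converting to common denominator: 2
x = 26/2, y = 9/2
x - y = 13 - 9/2 = 17/2

17/2


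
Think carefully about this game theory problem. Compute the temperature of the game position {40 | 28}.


The game is {40 | 28}, a switch {a | b} with numbers a > b.
Cooling {a | b} by t gives {a - t | b + t}, which stops being hot when a - t = b + t, i.e. at t = (a - b)/2. So the temperature of a switch is (a - b)/2.
Temperature = (Left option - Right option) / 2
= (40 - (28)) / 2
= 12 / 2
= 6

6


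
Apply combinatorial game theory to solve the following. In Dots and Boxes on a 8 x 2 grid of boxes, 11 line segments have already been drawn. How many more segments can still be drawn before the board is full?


Grid: 8 x 2 boxes, i.e. 9 rows and 3 columns of dots.
Horizontal edges: (rows + 1) * cols = 9 * 2 = 18
Vertical edges: rows * (cols + 1) = 8 * 3 = 24
Total edges: 18 + 24 = 42
Edges drawn: 11
Remaining: 42 - 11 = 31

31


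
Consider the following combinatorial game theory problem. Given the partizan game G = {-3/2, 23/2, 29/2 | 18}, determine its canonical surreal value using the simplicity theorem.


Left options: {-3/2, 23/2, 29/2}, max = 29/2
Right options: {18}, min = 18
All options are numbers and max(Left) < min(Right), so by the simplicity theorem the value is the simplest (earliest-born) number strictly between 29/2 and 18.
Integers 15 through 17 all lie strictly between 29/2 and 18.
Among integers, the simplest (lowest birthday = smallest |n|; 0 is born on day 0, +-n on day n) is 15.
No non-integer in the interval can be simpler: if x is a non-integer in the interval, then floor(x) or ceil(x) also lies in the interval (the interval contains an integer), and both are proper prefixes of x's sign expansion, i.e. born earlier. So the game value is 15.
Game value = 15

15


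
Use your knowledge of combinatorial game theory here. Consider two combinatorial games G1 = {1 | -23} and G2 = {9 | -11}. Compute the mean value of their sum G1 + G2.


G1 = {1 | -23}, G2 = {9 | -11}
Each is a switch {a | b} with numbers a > b; its mean value is (a + b)/2, and mean value is additive over game sums: m(G1 + G2) = m(G1) + m(G2).
Mean of G1 = (1 + (-23))/2 = -22/2 = -11
Mean of G2 = (9 + (-11))/2 = -2/2 = -1
Mean of G1 + G2 = -11 + -1 = -12

-12


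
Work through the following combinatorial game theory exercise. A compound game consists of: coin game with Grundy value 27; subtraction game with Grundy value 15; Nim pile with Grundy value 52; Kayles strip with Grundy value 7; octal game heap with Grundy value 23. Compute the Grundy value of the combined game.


By the Sprague-Grundy theorem, the Grundy value of a sum of games is the XOR of individual Grundy values.
coin game: Grundy value = 27. Running XOR: 0 XOR 27 = 27
subtraction game: Grundy value = 15. Running XOR: 27 XOR 15 = 20
Nim pile: Grundy value = 52. Running XOR: 20 XOR 52 = 32
Kayles strip: Grundy value = 7. Running XOR: 32 XOR 7 = 39
octal game heap: Grundy value = 23. Running XOR: 39 XOR 23 = 48
The combined Grundy value is 48.

48


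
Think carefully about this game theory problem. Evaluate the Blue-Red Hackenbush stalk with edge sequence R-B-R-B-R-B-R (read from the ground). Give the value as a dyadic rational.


Edges (from ground): R-B-R-B-R-B-R
By Berlekamp's sign-expansion rule, a Blue-Red Hackenbush stalk has the value of the surreal number whose sign sequence is the edge sequence with B -> + and R -> -.
Sign sequence: -+-+-+-
Trace the sign expansion in the surreal number tree, starting from 0:
Edge 1: R (sign -) -> bounds (-inf, 0), value = -1
Edge 2: B (sign +) -> bounds (-1, 0), value = -1/2
Edge 3: R (sign -) -> bounds (-1, -1/2), value = -3/4
Edge 4: B (sign +) -> bounds (-3/4, -1/2), value = -5/8
Edge 5: R (sign -) -> bounds (-3/4, -5/8), value = -11/16
Edge 6: B (sign +) -> bounds (-11/16, -5/8), value = -21/32
Edge 7: R (sign -) -> bounds (-11/16, -21/32), value = -43/64
Game value = -43/64

-43/64


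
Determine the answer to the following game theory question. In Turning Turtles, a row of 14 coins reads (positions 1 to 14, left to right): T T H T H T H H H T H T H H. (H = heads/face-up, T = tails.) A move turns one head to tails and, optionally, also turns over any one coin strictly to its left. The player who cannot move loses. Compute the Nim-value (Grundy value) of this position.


Coins: T T H T H T H H H T H T H H
Key fact: a single head at position k behaves exactly like a Nim heap of size k (turning it to T and optionally flipping a coin at j < k corresponds to moving the heap from k to j, or to 0), and heads combine as a disjunctive sum (two heads at the same place would cancel, matching j XOR j = 0). So the Nim-value is the XOR of the 1-indexed positions of the heads.
Face-up positions (1-indexed): [3, 5, 7, 8, 9, 11, 13, 14]
XOR 0 with 3: 0 XOR 3 = 3
XOR 3 with 5: 3 XOR 5 = 6
XOR 6 with 7: 6 XOR 7 = 1
XOR 1 with 8: 1 XOR 8 = 9
XOR 9 with 9: 9 XOR 9 = 0
XOR 0 with 11: 0 XOR 11 = 11
XOR 11 with 13: 11 XOR 13 = 6
XOR 6 with 14: 6 XOR 14 = 8
Nim-value = 8

8


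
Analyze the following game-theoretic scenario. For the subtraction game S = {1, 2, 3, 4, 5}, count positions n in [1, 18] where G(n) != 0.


Subtraction set S = {1, 2, 3, 4, 5}, so G(n) = n mod 6.
G(n) = 0 when n is a multiple of 6.
Multiples of 6 in [1, 18]: 3
N-positions (nonzero Grundy) = 18 - 3 = 15

15


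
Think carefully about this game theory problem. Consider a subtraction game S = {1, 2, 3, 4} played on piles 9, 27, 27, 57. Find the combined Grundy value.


Subtraction set: {1, 2, 3, 4}
For this subtraction set, G(n) = n mod 5 (period = max + 1 = 5).
Pile 1 (size 9): G(9) = 9 mod 5 = 4
Pile 2 (size 27): G(27) = 27 mod 5 = 2
Pile 3 (size 27): G(27) = 27 mod 5 = 2
Pile 4 (size 57): G(57) = 57 mod 5 = 2
Total Grundy value = XOR of all: 4 XOR 2 XOR 2 XOR 2 = 6

6
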